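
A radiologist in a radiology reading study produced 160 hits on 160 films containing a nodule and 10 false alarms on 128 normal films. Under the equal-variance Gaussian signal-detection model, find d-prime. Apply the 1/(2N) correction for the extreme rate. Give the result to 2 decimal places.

d-prime = 4.15

The hit rate is 160/160 = 1, so apply the 1/(2N) correction: H → 1 − 1/(2·160) = 0.99687.
z(H) = z(0.99687) = 2.734
z(FA) = z(0.07812) = -1.418
d' = 2.734 − (-1.418) = 4.152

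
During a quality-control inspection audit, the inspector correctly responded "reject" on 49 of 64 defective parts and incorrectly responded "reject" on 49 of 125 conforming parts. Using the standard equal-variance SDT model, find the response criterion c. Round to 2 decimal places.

H = 49/64 = 0.7656
FA = 49/125 = 0.3920
z(0.7656) = 0.7244, z(0.3920) = -0.2741
c = −½·[z(H) + z(FA)] = −0.5 × (0.7244 + (-0.2741)) = -0.22515

c = -0.23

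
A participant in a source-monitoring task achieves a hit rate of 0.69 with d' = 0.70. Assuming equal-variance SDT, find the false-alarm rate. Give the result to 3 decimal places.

false-alarm rate = 0.419

z(hit rate) = z(0.69) = 0.4959
z(FA) = z(H) − d' = 0.4959 − 0.70 = -0.2041
false-alarm rate = Φ(-0.2041) = 0.4191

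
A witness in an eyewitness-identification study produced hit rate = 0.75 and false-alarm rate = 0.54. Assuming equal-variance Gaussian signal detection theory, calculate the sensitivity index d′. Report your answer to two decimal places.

d′ = 0.57

z(H) = z(0.75) = 0.6745
z(FA) = z(0.54) = 0.1004
d' = z(H) − z(FA) = 0.6745 − 0.1004 = 0.5741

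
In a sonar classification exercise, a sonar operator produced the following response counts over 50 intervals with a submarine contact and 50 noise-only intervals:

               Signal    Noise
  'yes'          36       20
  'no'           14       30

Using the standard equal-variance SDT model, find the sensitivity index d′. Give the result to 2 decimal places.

H = 36/50 = 0.7200
FA = 20/50 = 0.4000
z(H) = z(0.7200) = 0.583
z(FA) = z(0.4000) = -0.253
d' = z(H) − z(FA) = 0.583 − (-0.253) = 0.836

d′ = 0.84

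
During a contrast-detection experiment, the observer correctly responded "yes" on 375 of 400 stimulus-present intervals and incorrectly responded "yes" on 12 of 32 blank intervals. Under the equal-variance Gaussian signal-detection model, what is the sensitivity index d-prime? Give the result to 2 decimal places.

H = 375/400 = 0.9375
FA = 12/32 = 0.3750
z(H) = z(0.9375) = 1.5341
z(FA) = z(0.3750) = -0.3186
d' = z(H) − z(FA) = 1.5341 − (-0.3186) = 1.8527

d-prime = 1.85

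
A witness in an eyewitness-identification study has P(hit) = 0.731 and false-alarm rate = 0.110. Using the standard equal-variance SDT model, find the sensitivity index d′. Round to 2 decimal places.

d′ = 1.84

z(0.731) = 0.6158, z(0.110) = -1.2265
d' = z(H) − z(FA) = 0.6158 − (-1.2265) = 1.8423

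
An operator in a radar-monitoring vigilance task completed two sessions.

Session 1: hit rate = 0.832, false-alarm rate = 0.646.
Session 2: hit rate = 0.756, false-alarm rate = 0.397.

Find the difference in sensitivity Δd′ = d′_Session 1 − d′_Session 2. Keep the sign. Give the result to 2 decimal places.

Session 1: z(0.832) = 0.962, z(0.646) = 0.375, d' = 0.587
Session 2: z(0.756) = 0.693, z(0.397) = -0.261, d' = 0.954
Δd' = d'_Session 1 − d'_Session 2 = 0.587 − 0.954 = -0.367
Session 2 has the higher sensitivity.

Δd′ = -0.37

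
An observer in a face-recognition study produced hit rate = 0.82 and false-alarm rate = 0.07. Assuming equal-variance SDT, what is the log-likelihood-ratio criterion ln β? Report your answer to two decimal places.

z(H) = z(0.82) = 0.915
z(FA) = z(0.07) = -1.476
ln β = −½·[z(H)² − z(FA)²] = −0.5 × (0.837 − 2.179) = 0.671

ln β = 0.67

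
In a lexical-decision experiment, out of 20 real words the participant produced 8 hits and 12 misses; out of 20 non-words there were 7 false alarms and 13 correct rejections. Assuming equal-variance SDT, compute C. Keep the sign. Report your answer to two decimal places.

H = 8/20 = 0.4000
FA = 7/20 = 0.3500
Φ⁻¹(H) = Φ⁻¹(0.4000) = -0.253
Φ⁻¹(FA) = Φ⁻¹(0.3500) = -0.385
c = −½·[z(H) + z(FA)] = −0.5 × (-0.253 + (-0.385)) = 0.319

C = 0.32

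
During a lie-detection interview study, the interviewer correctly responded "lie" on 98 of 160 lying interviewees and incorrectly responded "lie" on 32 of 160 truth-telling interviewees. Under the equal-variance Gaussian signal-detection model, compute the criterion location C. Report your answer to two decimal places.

H = 98/160 = 0.6125
FA = 32/160 = 0.2000
z(H) = z(0.6125) = 0.2858
z(FA) = z(0.2000) = -0.8416
c = −½·[z(H) + z(FA)] = −0.5 × (0.2858 + (-0.8416)) = 0.2779

C = 0.28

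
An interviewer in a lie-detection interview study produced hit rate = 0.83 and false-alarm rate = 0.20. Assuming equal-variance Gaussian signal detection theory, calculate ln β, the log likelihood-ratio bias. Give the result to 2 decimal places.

Φ⁻¹(0.83) = 0.954, Φ⁻¹(0.20) = -0.842
ln β = −½·[z(H)² − z(FA)²] = −0.5 × (0.910 − 0.709) = -0.1005

ln β = -0.10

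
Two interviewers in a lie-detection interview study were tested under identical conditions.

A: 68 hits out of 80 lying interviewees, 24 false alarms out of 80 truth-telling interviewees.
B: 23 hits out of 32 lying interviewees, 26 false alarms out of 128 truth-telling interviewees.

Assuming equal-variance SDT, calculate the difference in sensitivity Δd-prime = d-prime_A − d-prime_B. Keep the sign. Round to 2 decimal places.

Δd-prime = 0.15

A: z(0.8500) = 1.036, z(0.3000) = -0.524, d' = 1.560
B: z(0.7188) = 0.579, z(0.2031) = -0.831, d' = 1.410
Δd' = d'_A − d'_B = 1.560 − 1.410 = 0.150
A has the higher sensitivity.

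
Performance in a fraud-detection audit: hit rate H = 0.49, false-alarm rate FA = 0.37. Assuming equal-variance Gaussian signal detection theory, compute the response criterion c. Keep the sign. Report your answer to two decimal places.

c = 0.18

z(H) = z(0.49) = -0.0251
z(FA) = z(0.37) = -0.3319
c = −½·[z(H) + z(FA)] = −0.5 × (-0.0251 + (-0.3319)) = 0.1785
c > 0: the analyst has a conservative response bias.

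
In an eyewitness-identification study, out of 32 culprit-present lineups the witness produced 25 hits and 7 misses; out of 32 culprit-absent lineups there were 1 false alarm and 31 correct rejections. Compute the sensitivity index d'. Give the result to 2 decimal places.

d' = 2.64

H = 25/32 = 0.7812
FA = 1/32 = 0.0312
z(H) = z(0.7812) = 0.776
z(FA) = z(0.0312) = -1.863
d' = z(H) − z(FA) = 0.776 − (-1.863) = 2.639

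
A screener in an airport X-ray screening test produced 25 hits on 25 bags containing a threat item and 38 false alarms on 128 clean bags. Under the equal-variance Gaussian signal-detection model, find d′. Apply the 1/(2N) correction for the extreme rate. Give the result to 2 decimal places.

The hit rate is 25/25 = 1, so apply the 1/(2N) correction: H → 1 − 1/(2·25) = 0.98000.
z(H) = z(0.98000) = 2.054
z(FA) = z(0.29688) = -0.533
d' = 2.054 − (-0.533) = 2.587

d′ = 2.59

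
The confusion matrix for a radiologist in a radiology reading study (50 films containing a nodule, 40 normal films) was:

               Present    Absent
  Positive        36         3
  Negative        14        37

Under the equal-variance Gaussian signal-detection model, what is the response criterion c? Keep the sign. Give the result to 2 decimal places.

H = 36/50 = 0.7200
FA = 3/40 = 0.0750
z(H) = z(0.7200) = 0.5828
z(FA) = z(0.0750) = -1.4395
c = −½·[z(H) + z(FA)] = −0.5 × (0.5828 + (-1.4395)) = 0.42835

c = 0.43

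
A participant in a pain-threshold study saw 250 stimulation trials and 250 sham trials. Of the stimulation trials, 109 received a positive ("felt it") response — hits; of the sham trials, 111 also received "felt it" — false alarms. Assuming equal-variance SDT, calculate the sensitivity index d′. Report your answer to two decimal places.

H = 109/250 = 0.4360
FA = 111/250 = 0.4440
z(H) = z(0.4360) = -0.1611
z(FA) = z(0.4440) = -0.1408
d' = z(H) − z(FA) = -0.1611 − (-0.1408) = -0.0203

d′ = -0.02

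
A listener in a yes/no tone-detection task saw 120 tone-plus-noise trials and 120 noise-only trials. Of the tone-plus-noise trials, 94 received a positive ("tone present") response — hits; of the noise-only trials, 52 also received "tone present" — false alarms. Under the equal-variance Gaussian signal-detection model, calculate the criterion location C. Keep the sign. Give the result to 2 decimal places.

C = -0.31

H = 94/120 = 0.7833
FA = 52/120 = 0.4333
z(H) = 0.7834
z(FA) = -0.1680
c = −½·[z(H) + z(FA)] = −0.5 × (0.7834 + (-0.1680)) = -0.3077
c < 0: the listener has a liberal response bias.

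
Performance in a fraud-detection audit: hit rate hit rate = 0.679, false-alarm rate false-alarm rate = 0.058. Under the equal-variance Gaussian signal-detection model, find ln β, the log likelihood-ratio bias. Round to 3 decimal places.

z(0.679) = 0.4649, z(0.058) = -1.5718
ln β = −½·[z(H)² − z(FA)²] = −0.5 × (0.2161 − 2.4706) = 1.12725

ln β = 1.127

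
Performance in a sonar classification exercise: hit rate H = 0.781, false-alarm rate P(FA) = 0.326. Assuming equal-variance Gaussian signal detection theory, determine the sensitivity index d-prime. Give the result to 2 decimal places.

d-prime = 1.23

z(H) = 0.7756
z(FA) = -0.4510
d' = z(H) − z(FA) = 0.7756 − (-0.4510) = 1.2266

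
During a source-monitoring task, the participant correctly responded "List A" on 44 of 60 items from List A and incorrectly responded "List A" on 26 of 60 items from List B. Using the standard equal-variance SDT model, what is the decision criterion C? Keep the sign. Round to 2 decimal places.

C = -0.23

H = 44/60 = 0.7333
FA = 26/60 = 0.4333
z(H) = 0.623
z(FA) = -0.168
c = −½·[z(H) + z(FA)] = −0.5 × (0.623 + (-0.168)) = -0.2275
c < 0: the participant has a liberal response bias.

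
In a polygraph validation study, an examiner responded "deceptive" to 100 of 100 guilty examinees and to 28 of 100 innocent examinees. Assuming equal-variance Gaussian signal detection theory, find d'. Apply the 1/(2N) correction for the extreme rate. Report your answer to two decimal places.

The hit rate is 100/100 = 1, so apply the 1/(2N) correction: H → 1 − 1/(2·100) = 0.99500.
z(H) = z(0.99500) = 2.576
z(FA) = z(0.28000) = -0.583
d' = 2.576 − (-0.583) = 3.159

d' = 3.16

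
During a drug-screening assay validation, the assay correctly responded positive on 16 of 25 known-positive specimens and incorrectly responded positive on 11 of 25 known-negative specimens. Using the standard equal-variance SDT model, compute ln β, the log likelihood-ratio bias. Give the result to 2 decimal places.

ln β = -0.05

H = 16/25 = 0.6400
FA = 11/25 = 0.4400
z(H) = z(0.6400) = 0.358
z(FA) = z(0.4400) = -0.151
ln β = −½·[z(H)² − z(FA)²] = −0.5 × (0.128 − 0.023) = -0.0525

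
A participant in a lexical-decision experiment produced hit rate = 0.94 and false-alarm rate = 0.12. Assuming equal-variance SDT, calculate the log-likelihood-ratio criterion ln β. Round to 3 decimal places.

ln β = -0.518

z(H) = z(0.94) = 1.5548
z(FA) = z(0.12) = -1.1750
ln β = −½·[z(H)² − z(FA)²] = −0.5 × (2.4174 − 1.3806) = -0.5184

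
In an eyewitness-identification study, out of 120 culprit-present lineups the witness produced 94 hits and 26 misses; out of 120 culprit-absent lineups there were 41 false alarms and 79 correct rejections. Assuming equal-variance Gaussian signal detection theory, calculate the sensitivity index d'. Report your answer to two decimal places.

d' = 1.19

H = 94/120 = 0.7833
FA = 41/120 = 0.3417
z(H) = 0.783
z(FA) = -0.408
d' = z(H) − z(FA) = 0.783 − (-0.408) = 1.191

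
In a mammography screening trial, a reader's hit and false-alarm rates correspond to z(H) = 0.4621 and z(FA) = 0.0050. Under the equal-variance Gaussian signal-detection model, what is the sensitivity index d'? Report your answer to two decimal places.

d' = z(H) − z(FA) = 0.4621 − 0.0050 = 0.4571

d' = 0.46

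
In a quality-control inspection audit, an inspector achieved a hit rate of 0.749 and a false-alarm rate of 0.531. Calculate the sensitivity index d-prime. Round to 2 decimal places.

d-prime = 0.59

z(0.749) = 0.671, z(0.531) = 0.078
d' = z(H) − z(FA) = 0.671 − 0.078 = 0.593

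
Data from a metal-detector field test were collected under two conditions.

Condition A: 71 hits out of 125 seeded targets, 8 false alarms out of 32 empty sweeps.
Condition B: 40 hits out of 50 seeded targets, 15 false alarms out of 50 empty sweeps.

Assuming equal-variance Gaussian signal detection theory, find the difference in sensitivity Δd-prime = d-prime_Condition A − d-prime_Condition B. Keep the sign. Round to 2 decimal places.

Condition A: z(0.5680) = 0.171, z(0.2500) = -0.674, d' = 0.845
Condition B: z(0.8000) = 0.842, z(0.3000) = -0.524, d' = 1.366
Δd' = d'_Condition A − d'_Condition B = 0.845 − 1.366 = -0.521
Condition B has the higher sensitivity.

Δd-prime = -0.52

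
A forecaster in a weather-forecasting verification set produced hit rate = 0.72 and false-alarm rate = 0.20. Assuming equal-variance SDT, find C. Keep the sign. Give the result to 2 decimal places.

z(H) = 0.583
z(FA) = -0.842
c = −½·[z(H) + z(FA)] = −0.5 × (0.583 + (-0.842)) = 0.1295
c > 0: the forecaster has a conservative response bias.

C = 0.13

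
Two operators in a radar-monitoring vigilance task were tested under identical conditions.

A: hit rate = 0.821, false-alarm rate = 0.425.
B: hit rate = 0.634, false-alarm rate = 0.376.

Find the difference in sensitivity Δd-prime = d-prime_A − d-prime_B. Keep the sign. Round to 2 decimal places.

A: z(0.821) = 0.919, z(0.425) = -0.189, d' = 1.108
B: z(0.634) = 0.342, z(0.376) = -0.316, d' = 0.658
Δd' = d'_A − d'_B = 1.108 − 0.658 = 0.450
A has the higher sensitivity.

Δd-prime = 0.45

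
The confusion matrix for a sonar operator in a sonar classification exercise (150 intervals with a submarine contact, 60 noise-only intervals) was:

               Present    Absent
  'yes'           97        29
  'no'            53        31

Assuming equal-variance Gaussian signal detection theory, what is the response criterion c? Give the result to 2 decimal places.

c = -0.17

H = 97/150 = 0.6467
FA = 29/60 = 0.4833
z(H) = 0.3764
z(FA) = -0.0419
c = −½·[z(H) + z(FA)] = −0.5 × (0.3764 + (-0.0419)) = -0.16725
c < 0: the sonar operator has a liberal response bias.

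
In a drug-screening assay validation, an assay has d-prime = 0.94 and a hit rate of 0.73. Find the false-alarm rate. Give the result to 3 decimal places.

false-alarm rate = 0.372

z(hit rate) = z(0.73) = 0.6128
z(FA) = z(H) − d' = 0.6128 − 0.94 = -0.3272
false-alarm rate = Φ(-0.3272) = 0.3718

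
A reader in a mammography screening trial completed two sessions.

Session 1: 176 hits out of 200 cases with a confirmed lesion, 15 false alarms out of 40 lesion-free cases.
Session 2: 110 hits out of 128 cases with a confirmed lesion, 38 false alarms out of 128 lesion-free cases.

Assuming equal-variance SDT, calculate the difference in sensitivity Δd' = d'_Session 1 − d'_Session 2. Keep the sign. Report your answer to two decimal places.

Δd' = -0.12

Session 1: z(0.8800) = 1.175, z(0.3750) = -0.319, d' = 1.494
Session 2: z(0.8594) = 1.078, z(0.2969) = -0.533, d' = 1.611
Δd' = d'_Session 1 − d'_Session 2 = 1.494 − 1.611 = -0.117
Session 2 has the higher sensitivity.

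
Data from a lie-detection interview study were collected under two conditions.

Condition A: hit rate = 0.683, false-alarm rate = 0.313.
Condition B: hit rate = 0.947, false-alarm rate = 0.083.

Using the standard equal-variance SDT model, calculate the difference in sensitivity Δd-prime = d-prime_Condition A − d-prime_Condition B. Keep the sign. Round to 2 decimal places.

Condition A: z(0.683) = 0.476, z(0.313) = -0.487, d' = 0.963
Condition B: z(0.947) = 1.616, z(0.083) = -1.385, d' = 3.001
Δd' = d'_Condition A − d'_Condition B = 0.963 − 3.001 = -2.038
Condition B has the higher sensitivity.

Δd-prime = -2.04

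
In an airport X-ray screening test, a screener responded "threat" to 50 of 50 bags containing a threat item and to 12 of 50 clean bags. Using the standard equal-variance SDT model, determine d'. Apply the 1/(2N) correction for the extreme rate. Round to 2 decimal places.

The hit rate is 50/50 = 1, so apply the 1/(2N) correction: H → 1 − 1/(2·50) = 0.99000.
z(H) = z(0.99000) = 2.326
z(FA) = z(0.24000) = -0.706
d' = 2.326 − (-0.706) = 3.032

d' = 3.03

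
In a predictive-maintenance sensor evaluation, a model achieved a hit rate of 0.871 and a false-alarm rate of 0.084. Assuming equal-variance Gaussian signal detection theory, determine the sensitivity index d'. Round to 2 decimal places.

d' = 2.51

Φ⁻¹(0.871) = 1.131, Φ⁻¹(0.084) = -1.379
d' = z(H) − z(FA) = 1.131 − (-1.379) = 2.510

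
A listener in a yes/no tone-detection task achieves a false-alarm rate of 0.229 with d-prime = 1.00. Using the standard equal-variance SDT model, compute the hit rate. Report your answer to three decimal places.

hit rate = 0.602

z(false-alarm rate) = z(0.229) = -0.7421
z(H) = z(FA) + d' = -0.7421 + 1.00 = 0.2579
hit rate = Φ(0.2579) = 0.6018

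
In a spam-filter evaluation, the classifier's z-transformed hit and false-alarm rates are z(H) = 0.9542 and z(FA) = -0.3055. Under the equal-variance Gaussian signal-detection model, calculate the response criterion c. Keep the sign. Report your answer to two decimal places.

c = -0.32

c = −½·[z(H) + z(FA)] = −½·(0.9542 + (-0.3055)) = -0.32435
c < 0: the classifier has a liberal response bias.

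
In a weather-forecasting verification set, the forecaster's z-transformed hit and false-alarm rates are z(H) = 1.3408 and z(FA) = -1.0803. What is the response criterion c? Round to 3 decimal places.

c = -0.130

c = −½·[z(H) + z(FA)] = −½·(1.3408 + (-1.0803)) = -0.13025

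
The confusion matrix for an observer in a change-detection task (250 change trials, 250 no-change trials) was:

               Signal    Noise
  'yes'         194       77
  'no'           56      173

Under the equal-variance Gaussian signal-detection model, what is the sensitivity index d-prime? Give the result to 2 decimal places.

H = 194/250 = 0.7760
FA = 77/250 = 0.3080
Φ⁻¹(H) = 0.7588
Φ⁻¹(FA) = -0.5015
d' = z(H) − z(FA) = 0.7588 − (-0.5015) = 1.2603

d-prime = 1.26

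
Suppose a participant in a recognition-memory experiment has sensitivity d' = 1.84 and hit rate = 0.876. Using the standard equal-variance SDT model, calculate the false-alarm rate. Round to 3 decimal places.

false-alarm rate = 0.247

z(hit rate) = z(0.876) = 1.1552
z(FA) = z(H) − d' = 1.1552 − 1.84 = -0.6848
false-alarm rate = Φ(-0.6848) = 0.2467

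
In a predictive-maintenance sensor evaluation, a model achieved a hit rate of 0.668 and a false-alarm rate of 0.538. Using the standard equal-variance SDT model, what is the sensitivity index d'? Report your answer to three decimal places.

z(H) = 0.4344
z(FA) = 0.0954
d' = z(H) − z(FA) = 0.4344 − 0.0954 = 0.3390

d' = 0.339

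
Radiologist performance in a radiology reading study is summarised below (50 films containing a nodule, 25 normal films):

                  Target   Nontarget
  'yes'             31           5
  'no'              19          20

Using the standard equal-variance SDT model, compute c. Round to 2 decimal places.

c = 0.27

H = 31/50 = 0.6200
FA = 5/25 = 0.2000
z(H) = z(0.6200) = 0.305
z(FA) = z(0.2000) = -0.842
c = −½·[z(H) + z(FA)] = −0.5 × (0.305 + (-0.842)) = 0.2685
c > 0: the radiologist has a conservative response bias.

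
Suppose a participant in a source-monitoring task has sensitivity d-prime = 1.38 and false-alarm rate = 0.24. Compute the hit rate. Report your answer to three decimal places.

hit rate = 0.750

z(false-alarm rate) = z(0.24) = -0.7063
z(H) = z(FA) + d' = -0.7063 + 1.38 = 0.6737
hit rate = Φ(0.6737) = 0.7497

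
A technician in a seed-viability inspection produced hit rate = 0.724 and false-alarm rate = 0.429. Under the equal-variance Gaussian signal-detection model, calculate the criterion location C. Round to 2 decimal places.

Φ⁻¹(H) = 0.595
Φ⁻¹(FA) = -0.179
c = −½·[z(H) + z(FA)] = −0.5 × (0.595 + (-0.179)) = -0.208
c < 0: the technician has a liberal response bias.

C = -0.21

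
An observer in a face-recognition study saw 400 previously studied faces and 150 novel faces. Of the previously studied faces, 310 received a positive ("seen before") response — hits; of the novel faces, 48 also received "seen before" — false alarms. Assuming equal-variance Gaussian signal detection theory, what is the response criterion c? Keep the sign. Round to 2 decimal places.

H = 310/400 = 0.7750
FA = 48/150 = 0.3200
Φ⁻¹(H) = Φ⁻¹(0.7750) = 0.755
Φ⁻¹(FA) = Φ⁻¹(0.3200) = -0.468
c = −½·[z(H) + z(FA)] = −0.5 × (0.755 + (-0.468)) = -0.1435
c < 0: the observer has a liberal response bias.

c = -0.14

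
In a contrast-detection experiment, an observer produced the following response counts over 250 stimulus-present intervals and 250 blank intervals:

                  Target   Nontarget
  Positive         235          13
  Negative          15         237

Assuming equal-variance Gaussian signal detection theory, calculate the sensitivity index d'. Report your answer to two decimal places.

H = 235/250 = 0.9400
FA = 13/250 = 0.0520
z(H) = 1.555
z(FA) = -1.626
d' = z(H) − z(FA) = 1.555 − (-1.626) = 3.181

d' = 3.18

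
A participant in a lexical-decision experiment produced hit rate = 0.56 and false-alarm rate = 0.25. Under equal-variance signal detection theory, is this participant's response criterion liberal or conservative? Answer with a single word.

conservative

z(H) = 0.151, z(FA) = -0.674
c = −½·(z(H) + z(FA)) = 0.2615
c > 0 → conservative criterion (biased toward responding “no”).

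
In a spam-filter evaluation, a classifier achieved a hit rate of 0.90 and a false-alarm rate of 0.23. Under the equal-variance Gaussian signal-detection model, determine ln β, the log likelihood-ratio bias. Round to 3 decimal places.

z(0.90) = 1.2816, z(0.23) = -0.7388
ln β = −½·[z(H)² − z(FA)²] = −0.5 × (1.6425 − 0.5458) = -0.54835

ln β = -0.548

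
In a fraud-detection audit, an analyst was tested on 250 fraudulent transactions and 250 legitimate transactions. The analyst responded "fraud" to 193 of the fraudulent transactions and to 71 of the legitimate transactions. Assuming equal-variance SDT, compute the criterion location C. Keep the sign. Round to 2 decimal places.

C = -0.09

H = 193/250 = 0.7720
FA = 71/250 = 0.2840
z(0.7720) = 0.7454, z(0.2840) = -0.5710
c = −½·[z(H) + z(FA)] = −0.5 × (0.7454 + (-0.5710)) = -0.0872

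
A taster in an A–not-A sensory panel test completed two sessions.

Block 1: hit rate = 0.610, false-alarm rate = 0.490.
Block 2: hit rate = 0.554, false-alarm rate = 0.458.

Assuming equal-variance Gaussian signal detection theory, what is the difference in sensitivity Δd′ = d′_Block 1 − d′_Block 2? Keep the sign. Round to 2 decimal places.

Δd′ = 0.06

Block 1: z(0.610) = 0.279, z(0.490) = -0.025, d' = 0.304
Block 2: z(0.554) = 0.136, z(0.458) = -0.105, d' = 0.241
Δd' = d'_Block 1 − d'_Block 2 = 0.304 − 0.241 = 0.063
Block 1 has the higher sensitivity.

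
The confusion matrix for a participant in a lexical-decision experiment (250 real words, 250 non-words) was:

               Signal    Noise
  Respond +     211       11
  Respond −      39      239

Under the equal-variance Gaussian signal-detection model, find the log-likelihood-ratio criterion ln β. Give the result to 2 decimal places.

H = 211/250 = 0.8440
FA = 11/250 = 0.0440
Φ⁻¹(0.8440) = 1.011, Φ⁻¹(0.0440) = -1.706
ln β = −½·[z(H)² − z(FA)²] = −0.5 × (1.022 − 2.910) = 0.944

ln β = 0.94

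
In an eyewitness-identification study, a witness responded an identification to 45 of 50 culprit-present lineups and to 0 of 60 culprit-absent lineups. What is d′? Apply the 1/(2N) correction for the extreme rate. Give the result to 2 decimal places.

The false-alarm rate is 0/60 = 0, so apply the 1/(2N) correction: FA → 1/(2·60) = 0.00833.
z(H) = z(0.90000) = 1.282
z(FA) = z(0.00833) = -2.394
d' = 1.282 − (-2.394) = 3.676

d′ = 3.68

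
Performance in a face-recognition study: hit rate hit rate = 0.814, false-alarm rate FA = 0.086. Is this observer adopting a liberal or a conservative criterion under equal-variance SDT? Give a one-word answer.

z(H) = 0.893, z(FA) = -1.366
c = −½·(z(H) + z(FA)) = 0.2365
c > 0 → conservative criterion (biased toward responding “no”).

conservative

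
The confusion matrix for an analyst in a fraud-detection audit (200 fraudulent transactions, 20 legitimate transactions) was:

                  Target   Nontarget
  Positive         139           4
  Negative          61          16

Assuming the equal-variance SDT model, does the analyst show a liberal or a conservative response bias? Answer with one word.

z(H) = 0.510, z(FA) = -0.842
c = −½·(z(H) + z(FA)) = 0.166
c > 0 → conservative criterion (biased toward responding “no”).

conservative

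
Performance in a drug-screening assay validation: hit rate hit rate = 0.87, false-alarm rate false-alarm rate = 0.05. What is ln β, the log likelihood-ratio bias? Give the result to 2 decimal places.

ln β = 0.72

z(H) = z(0.87) = 1.126
z(FA) = z(0.05) = -1.645
ln β = −½·[z(H)² − z(FA)²] = −0.5 × (1.268 − 2.706) = 0.719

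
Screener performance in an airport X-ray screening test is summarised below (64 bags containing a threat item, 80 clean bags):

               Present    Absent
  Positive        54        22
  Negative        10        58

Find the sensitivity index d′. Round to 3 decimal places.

H = 54/64 = 0.8438
FA = 22/80 = 0.2750
Φ⁻¹(0.8438) = 1.0102, Φ⁻¹(0.2750) = -0.5978
d' = z(H) − z(FA) = 1.0102 − (-0.5978) = 1.6080

d′ = 1.608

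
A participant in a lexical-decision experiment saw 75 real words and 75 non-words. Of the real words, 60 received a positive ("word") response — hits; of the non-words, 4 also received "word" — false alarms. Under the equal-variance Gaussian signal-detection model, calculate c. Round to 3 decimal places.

H = 60/75 = 0.8000
FA = 4/75 = 0.0533
z(H) = 0.8416
z(FA) = -1.6137
c = −½·[z(H) + z(FA)] = −0.5 × (0.8416 + (-1.6137)) = 0.38605
c > 0: the participant has a conservative response bias.

c = 0.386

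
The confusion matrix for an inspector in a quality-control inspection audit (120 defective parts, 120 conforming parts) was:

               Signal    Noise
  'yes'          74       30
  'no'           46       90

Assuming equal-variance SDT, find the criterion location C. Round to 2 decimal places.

C = 0.19

H = 74/120 = 0.6167
FA = 30/120 = 0.2500
Φ⁻¹(H) = Φ⁻¹(0.6167) = 0.2968
Φ⁻¹(FA) = Φ⁻¹(0.2500) = -0.6745
c = −½·[z(H) + z(FA)] = −0.5 × (0.2968 + (-0.6745)) = 0.18885
c > 0: the inspector has a conservative response bias.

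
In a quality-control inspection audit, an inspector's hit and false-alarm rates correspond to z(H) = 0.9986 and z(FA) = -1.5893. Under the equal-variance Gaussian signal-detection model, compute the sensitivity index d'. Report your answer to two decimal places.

d' = z(H) − z(FA) = 0.9986 − (-1.5893) = 2.5879

d' = 2.59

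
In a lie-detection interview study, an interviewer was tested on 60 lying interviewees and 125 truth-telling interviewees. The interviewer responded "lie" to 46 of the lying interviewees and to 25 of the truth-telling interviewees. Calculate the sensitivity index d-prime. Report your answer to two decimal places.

H = 46/60 = 0.7667
FA = 25/125 = 0.2000
z(H) = 0.7280
z(FA) = -0.8416
d' = z(H) − z(FA) = 0.7280 − (-0.8416) = 1.5696

d-prime = 1.57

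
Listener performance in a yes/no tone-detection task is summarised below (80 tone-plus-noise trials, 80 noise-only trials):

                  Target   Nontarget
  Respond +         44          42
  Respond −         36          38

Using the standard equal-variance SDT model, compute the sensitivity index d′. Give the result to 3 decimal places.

H = 44/80 = 0.5500
FA = 42/80 = 0.5250
z(H) = z(0.5500) = 0.1257
z(FA) = z(0.5250) = 0.0627
d' = z(H) − z(FA) = 0.1257 − 0.0627 = 0.0630

d′ = 0.063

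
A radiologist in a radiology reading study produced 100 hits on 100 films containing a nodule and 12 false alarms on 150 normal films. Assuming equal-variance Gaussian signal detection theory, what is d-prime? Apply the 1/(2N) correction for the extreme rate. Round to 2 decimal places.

d-prime = 3.98

The hit rate is 100/100 = 1, so apply the 1/(2N) correction: H → 1 − 1/(2·100) = 0.99500.
z(H) = z(0.99500) = 2.576
z(FA) = z(0.08000) = -1.405
d' = 2.576 − (-1.405) = 3.981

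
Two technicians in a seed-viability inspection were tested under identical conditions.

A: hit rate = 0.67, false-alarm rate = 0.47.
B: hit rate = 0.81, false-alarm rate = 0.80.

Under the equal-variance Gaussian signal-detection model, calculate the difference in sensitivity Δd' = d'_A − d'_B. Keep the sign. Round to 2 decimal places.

A: z(0.67) = 0.440, z(0.47) = -0.075, d' = 0.515
B: z(0.81) = 0.878, z(0.80) = 0.842, d' = 0.036
Δd' = d'_A − d'_B = 0.515 − 0.036 = 0.479
A has the higher sensitivity.

Δd' = 0.48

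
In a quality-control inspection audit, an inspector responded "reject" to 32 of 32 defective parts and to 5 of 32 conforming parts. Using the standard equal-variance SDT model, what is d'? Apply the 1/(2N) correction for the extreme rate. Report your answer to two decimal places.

d' = 3.16

The hit rate is 32/32 = 1, so apply the 1/(2N) correction: H → 1 − 1/(2·32) = 0.98438.
z(H) = z(0.98438) = 2.154
z(FA) = z(0.15625) = -1.010
d' = 2.154 − (-1.010) = 3.164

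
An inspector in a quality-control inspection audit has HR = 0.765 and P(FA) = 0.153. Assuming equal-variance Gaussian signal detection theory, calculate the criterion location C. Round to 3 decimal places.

z(0.765) = 0.7225, z(0.153) = -1.0237
c = −½·[z(H) + z(FA)] = −0.5 × (0.7225 + (-1.0237)) = 0.1506
c > 0: the inspector has a conservative response bias.

C = 0.151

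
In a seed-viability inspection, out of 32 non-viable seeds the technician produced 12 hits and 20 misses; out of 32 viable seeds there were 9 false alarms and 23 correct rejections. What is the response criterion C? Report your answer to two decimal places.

C = 0.45

H = 12/32 = 0.3750
FA = 9/32 = 0.2812
Φ⁻¹(H) = Φ⁻¹(0.3750) = -0.319
Φ⁻¹(FA) = Φ⁻¹(0.2812) = -0.579
c = −½·[z(H) + z(FA)] = −0.5 × (-0.319 + (-0.579)) = 0.449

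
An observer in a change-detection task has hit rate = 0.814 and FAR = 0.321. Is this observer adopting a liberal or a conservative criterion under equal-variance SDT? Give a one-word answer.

z(H) = 0.893, z(FA) = -0.465
c = −½·(z(H) + z(FA)) = -0.214
c < 0 → liberal criterion (biased toward responding “yes”).

liberal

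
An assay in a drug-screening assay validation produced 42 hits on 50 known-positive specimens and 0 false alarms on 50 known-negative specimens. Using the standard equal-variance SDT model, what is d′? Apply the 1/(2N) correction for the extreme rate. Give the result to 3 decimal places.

d′ = 3.321

The false-alarm rate is 0/50 = 0, so apply the 1/(2N) correction: FA → 1/(2·50) = 0.01000.
z(H) = z(0.84000) = 0.9945
z(FA) = z(0.01000) = -2.3263
d' = 0.9945 − (-2.3263) = 3.3208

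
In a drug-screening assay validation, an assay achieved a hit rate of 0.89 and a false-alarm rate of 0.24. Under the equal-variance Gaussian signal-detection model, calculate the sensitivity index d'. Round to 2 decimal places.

Φ⁻¹(H) = 1.227
Φ⁻¹(FA) = -0.706
d' = z(H) − z(FA) = 1.227 − (-0.706) = 1.933

d' = 1.93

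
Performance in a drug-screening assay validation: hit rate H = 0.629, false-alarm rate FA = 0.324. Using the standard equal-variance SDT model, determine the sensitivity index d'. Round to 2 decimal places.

d' = 0.79

z(H) = z(0.629) = 0.329
z(FA) = z(0.324) = -0.457
d' = z(H) − z(FA) = 0.329 − (-0.457) = 0.786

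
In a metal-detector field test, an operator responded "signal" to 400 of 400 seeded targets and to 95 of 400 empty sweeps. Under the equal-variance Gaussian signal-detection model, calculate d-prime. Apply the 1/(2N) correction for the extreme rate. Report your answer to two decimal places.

d-prime = 3.74

The hit rate is 400/400 = 1, so apply the 1/(2N) correction: H → 1 − 1/(2·400) = 0.99875.
z(H) = z(0.99875) = 3.023
z(FA) = z(0.23750) = -0.714
d' = 3.023 − (-0.714) = 3.737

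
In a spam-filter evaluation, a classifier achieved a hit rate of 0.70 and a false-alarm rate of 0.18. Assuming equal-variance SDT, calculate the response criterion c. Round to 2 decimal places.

c = 0.20

z(0.70) = 0.524, z(0.18) = -0.915
c = −½·[z(H) + z(FA)] = −0.5 × (0.524 + (-0.915)) = 0.1955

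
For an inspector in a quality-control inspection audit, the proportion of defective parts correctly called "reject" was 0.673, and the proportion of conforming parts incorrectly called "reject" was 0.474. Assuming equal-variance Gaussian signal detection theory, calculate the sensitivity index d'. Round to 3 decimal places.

z(H) = 0.4482
z(FA) = -0.0652
d' = z(H) − z(FA) = 0.4482 − (-0.0652) = 0.5134

d' = 0.513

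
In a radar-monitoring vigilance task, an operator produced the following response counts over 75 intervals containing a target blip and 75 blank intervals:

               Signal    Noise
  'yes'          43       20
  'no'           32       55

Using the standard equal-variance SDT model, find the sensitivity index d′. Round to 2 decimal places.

H = 43/75 = 0.5733
FA = 20/75 = 0.2667
z(H) = z(0.5733) = 0.1848
z(FA) = z(0.2667) = -0.6228
d' = z(H) − z(FA) = 0.1848 − (-0.6228) = 0.8076

d′ = 0.81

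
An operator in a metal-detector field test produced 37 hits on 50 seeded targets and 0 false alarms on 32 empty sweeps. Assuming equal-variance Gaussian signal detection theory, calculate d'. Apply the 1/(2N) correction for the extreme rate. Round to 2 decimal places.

d' = 2.80

The false-alarm rate is 0/32 = 0, so apply the 1/(2N) correction: FA → 1/(2·32) = 0.01562.
z(H) = z(0.74000) = 0.643
z(FA) = z(0.01562) = -2.154
d' = 0.643 − (-2.154) = 2.797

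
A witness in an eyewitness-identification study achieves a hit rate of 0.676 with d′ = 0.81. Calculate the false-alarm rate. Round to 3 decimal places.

z(hit rate) = z(0.676) = 0.4565
z(FA) = z(H) − d' = 0.4565 − 0.81 = -0.3535
false-alarm rate = Φ(-0.3535) = 0.3619

false-alarm rate = 0.362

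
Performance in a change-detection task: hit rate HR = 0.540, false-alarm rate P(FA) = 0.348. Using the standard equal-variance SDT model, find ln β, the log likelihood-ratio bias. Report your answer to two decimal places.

z(H) = z(0.540) = 0.100
z(FA) = z(0.348) = -0.391
ln β = −½·[z(H)² − z(FA)²] = −0.5 × (0.010 − 0.153) = 0.0715

ln β = 0.07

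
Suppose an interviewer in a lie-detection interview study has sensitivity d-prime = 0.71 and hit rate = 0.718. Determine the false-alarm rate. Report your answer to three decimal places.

false-alarm rate = 0.447

z(hit rate) = z(0.718) = 0.5769
z(FA) = z(H) − d' = 0.5769 − 0.71 = -0.1331
false-alarm rate = Φ(-0.1331) = 0.4471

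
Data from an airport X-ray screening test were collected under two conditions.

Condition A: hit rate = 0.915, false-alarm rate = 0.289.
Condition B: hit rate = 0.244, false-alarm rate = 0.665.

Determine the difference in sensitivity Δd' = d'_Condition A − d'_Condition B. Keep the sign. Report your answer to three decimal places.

Condition A: z(0.915) = 1.3722, z(0.289) = -0.5563, d' = 1.9285
Condition B: z(0.244) = -0.6935, z(0.665) = 0.4261, d' = -1.1196
Δd' = d'_Condition A − d'_Condition B = 1.9285 − (-1.1196) = 3.0481
Condition A has the higher sensitivity.

Δd' = 3.048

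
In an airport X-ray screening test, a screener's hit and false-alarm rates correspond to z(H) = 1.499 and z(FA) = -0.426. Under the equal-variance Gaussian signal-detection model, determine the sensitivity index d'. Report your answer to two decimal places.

d' = 1.93

d' = z(H) − z(FA) = 1.499 − (-0.426) = 1.925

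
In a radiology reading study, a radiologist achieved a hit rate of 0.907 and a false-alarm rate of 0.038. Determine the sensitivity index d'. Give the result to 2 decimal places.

d' = 3.10

z(0.907) = 1.323, z(0.038) = -1.774
d' = z(H) − z(FA) = 1.323 − (-1.774) = 3.097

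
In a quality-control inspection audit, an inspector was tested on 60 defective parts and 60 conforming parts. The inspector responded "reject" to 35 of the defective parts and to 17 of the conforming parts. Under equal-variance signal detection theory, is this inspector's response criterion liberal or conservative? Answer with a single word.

conservative

z(H) = 0.210, z(FA) = -0.573
c = −½·(z(H) + z(FA)) = 0.1815
c > 0 → conservative criterion (biased toward responding “no”).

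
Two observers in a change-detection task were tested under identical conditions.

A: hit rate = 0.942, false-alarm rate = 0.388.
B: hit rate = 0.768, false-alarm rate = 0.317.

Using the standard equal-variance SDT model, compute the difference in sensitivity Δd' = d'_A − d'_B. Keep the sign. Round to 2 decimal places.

A: z(0.942) = 1.572, z(0.388) = -0.285, d' = 1.857
B: z(0.768) = 0.732, z(0.317) = -0.476, d' = 1.208
Δd' = d'_A − d'_B = 1.857 − 1.208 = 0.649
A has the higher sensitivity.

Δd' = 0.65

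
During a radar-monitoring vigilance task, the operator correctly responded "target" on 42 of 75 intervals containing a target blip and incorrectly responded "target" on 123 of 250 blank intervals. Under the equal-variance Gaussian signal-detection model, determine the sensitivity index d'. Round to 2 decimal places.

H = 42/75 = 0.5600
FA = 123/250 = 0.4920
z(0.5600) = 0.151, z(0.4920) = -0.020
d' = z(H) − z(FA) = 0.151 − (-0.020) = 0.171

d' = 0.17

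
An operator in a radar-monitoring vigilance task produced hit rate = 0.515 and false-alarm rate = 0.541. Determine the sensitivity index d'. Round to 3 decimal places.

d' = -0.065

z(H) = 0.0376
z(FA) = 0.1030
d' = z(H) − z(FA) = 0.0376 − 0.1030 = -0.0654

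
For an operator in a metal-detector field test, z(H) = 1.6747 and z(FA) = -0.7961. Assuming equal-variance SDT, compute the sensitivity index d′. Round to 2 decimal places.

d′ = 2.47

d' = z(H) − z(FA) = 1.6747 − (-0.7961) = 2.4708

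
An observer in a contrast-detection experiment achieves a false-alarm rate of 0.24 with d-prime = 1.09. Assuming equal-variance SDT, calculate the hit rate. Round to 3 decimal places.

hit rate = 0.649

z(false-alarm rate) = z(0.24) = -0.7063
z(H) = z(FA) + d' = -0.7063 + 1.09 = 0.3837
hit rate = Φ(0.3837) = 0.6494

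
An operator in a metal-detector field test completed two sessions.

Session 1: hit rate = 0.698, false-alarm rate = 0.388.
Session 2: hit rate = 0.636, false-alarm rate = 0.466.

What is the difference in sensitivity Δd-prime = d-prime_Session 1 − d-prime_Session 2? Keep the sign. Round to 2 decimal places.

Session 1: z(0.698) = 0.519, z(0.388) = -0.285, d' = 0.804
Session 2: z(0.636) = 0.348, z(0.466) = -0.085, d' = 0.433
Δd' = d'_Session 1 − d'_Session 2 = 0.804 − 0.433 = 0.371
Session 1 has the higher sensitivity.

Δd-prime = 0.37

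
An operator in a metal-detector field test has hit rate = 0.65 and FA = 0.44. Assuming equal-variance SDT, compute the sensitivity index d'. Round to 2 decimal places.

d' = 0.54

Φ⁻¹(H) = Φ⁻¹(0.65) = 0.3853
Φ⁻¹(FA) = Φ⁻¹(0.44) = -0.1510
d' = z(H) − z(FA) = 0.3853 − (-0.1510) = 0.5363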